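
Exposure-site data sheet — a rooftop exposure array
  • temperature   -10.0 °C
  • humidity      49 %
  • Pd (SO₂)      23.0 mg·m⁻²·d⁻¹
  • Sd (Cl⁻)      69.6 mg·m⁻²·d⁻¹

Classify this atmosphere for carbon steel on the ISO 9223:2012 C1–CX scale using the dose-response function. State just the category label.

carbon steel: temperature factor f = +0.150·(-20.0) = -3.0000
  SO₂ term: 1.77·23.0^0.52·exp(0.02·49-3.0000) = 1.199
  Sd branch = 0.102·Sd^0.62·e^(0.033·RH+0.04·T) = 4.781 μm/a
  sum: 1.199 + 4.781 → r_corr = 5.98 μm/a
Category bounds: 1.3…25 μm/a bracket r_corr ⇒ C2

C2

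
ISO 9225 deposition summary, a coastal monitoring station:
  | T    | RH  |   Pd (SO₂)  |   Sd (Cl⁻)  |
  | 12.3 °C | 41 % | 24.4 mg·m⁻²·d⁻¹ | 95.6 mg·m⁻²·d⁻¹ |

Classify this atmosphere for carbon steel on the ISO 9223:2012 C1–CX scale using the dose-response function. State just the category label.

carbon steel: f(T) = -0.054·(T−10) [T>10 °C] = -0.1242
  SO₂ term: 1.77·24.4^0.52·exp(0.02·41-0.1242) = 18.69
  Cl⁻ term: 0.102·95.6^0.62·exp(0.033·41+0.04·12.3) = 10.91
  r_corr = 18.69 + 10.91 = 29.6 μm/a
Category bounds: 25…50 μm/a bracket r_corr ⇒ C3

C3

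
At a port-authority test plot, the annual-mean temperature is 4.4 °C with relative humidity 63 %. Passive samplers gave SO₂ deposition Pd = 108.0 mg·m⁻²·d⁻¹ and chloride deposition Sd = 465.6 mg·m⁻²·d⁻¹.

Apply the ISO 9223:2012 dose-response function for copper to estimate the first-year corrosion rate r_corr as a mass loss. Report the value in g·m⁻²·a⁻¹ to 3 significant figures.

copper: T≤10 °C ⇒ hinge +0.126·(4.4−10) = -0.7056
  Pd branch = 0.0053·Pd^0.26·e^(0.059·RH+f) = 0.3637 μm/a
  Cl⁻ term: 0.01025·465.6^0.27·exp(0.036·63+0.049·4.4) = 0.6452
  r_corr = 0.3637 + 0.6452 = 1.009 μm/a
Convert to mass loss: 1.009 μm/a × 8.96 g/cm³ = 9.04 g·m⁻²·a⁻¹

r_corr = 9.04 g·m⁻²·a⁻¹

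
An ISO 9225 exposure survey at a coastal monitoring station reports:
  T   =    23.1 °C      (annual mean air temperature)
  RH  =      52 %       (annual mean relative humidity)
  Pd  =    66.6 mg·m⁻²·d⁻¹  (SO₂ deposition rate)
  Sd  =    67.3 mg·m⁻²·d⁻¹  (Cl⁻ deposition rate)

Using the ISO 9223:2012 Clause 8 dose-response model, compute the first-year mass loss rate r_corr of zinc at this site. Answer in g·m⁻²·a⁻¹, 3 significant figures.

r_corr = 17.4 g·m⁻²·a⁻¹

zinc: f(T) = -0.071·(T−10) [T>10 °C] = -0.9301
  Pd branch = 0.0129·Pd^0.44·e^(0.046·RH+f) = 0.353 μm/a
  Sd branch = 0.0175·Sd^0.57·e^(0.008·RH+0.085·T) = 2.082 μm/a
  sum: 0.353 + 2.082 → r_corr = 2.435 μm/a
Convert to mass loss: 2.435 μm/a × 7.14 g/cm³ = 17.38 g·m⁻²·a⁻¹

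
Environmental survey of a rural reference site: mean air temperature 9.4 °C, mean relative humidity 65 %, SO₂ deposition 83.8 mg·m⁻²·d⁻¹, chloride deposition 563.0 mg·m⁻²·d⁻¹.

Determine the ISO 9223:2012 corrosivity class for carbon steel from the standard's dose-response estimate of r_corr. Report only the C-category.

carbon steel: f(T) = +0.150·(T−10) [T≤10 °C] = -0.0900
  Pd branch = 1.77·Pd^0.52·e^(0.02·RH+f) = 59.37 μm/a
  Sd branch = 0.102·Sd^0.62·e^(0.033·RH+0.04·T) = 64.38 μm/a
  sum: 59.37 + 64.38 → r_corr = 123.8 μm/a
Category bounds: 80…200 μm/a bracket r_corr ⇒ C5

C5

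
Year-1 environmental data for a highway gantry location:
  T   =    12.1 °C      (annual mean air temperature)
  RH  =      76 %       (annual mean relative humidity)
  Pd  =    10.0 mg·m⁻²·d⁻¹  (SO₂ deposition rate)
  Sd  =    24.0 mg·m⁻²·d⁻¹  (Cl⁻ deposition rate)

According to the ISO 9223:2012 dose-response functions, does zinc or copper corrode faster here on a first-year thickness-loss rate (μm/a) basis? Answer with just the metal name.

zinc

zinc: T>10 °C ⇒ hinge -0.071·(12.1−10) = -0.1491
  SO₂ term: 0.0129·10.0^0.44·exp(0.046·76-0.1491) = 1.01
  Sd branch = 0.0175·Sd^0.57·e^(0.008·RH+0.085·T) = 0.5502 μm/a
  sum: 1.01 + 0.5502 → r_corr = 1.56 μm/a
copper: f(T) = -0.080·(T−10) [T>10 °C] = -0.1680
  SO₂ term: 0.0053·10.0^0.26·exp(0.059·76-0.1680) = 0.7223
  Cl⁻ term: 0.01025·24.0^0.27·exp(0.036·76+0.049·12.1) = 0.6747
  r_corr = 0.7223 + 0.6747 = 1.397 μm/a
Ordering by μm/a: zinc (1.56) > copper (1.4)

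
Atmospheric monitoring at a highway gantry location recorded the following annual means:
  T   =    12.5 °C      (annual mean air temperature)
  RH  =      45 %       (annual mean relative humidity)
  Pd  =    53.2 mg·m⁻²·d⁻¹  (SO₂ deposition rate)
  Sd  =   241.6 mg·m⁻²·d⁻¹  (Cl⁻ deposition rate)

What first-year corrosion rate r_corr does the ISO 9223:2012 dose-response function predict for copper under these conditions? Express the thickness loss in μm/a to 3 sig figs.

copper: temperature factor f = -0.080·(2.5) = -0.2000
  SO₂ term: 0.0053·53.2^0.26·exp(0.059·45-0.2000) = 0.1735
  Sd branch = 0.01025·Sd^0.27·e^(0.036·RH+0.049·T) = 0.4205 μm/a
  sum: 0.1735 + 0.4205 → r_corr = 0.5939 μm/a

r_corr = 0.594 μm/a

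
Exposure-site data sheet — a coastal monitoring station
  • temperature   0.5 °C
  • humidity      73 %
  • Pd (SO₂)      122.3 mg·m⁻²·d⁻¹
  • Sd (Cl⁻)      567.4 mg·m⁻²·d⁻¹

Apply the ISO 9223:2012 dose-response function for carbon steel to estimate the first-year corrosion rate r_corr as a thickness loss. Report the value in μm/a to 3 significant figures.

r_corr = 81.3 μm/a

carbon steel: T≤10 °C ⇒ hinge +0.150·(0.5−10) = -1.4250
  sulphur-dioxide contribution → 22.32 μm/a
  chloride contribution → 59.01 μm/a
  ⇒ r_corr(carbon steel) = 81.33 μm/a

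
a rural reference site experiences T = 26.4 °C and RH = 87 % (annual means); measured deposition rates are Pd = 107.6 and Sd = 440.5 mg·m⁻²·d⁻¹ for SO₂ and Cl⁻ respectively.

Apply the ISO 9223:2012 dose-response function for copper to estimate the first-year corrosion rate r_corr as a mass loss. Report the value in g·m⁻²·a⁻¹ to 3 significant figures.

copper: T>10 °C ⇒ hinge -0.080·(26.4−10) = -1.3120
  sulphur-dioxide contribution → 0.8166 μm/a
  chloride contribution → 4.432 μm/a
  ⇒ r_corr(copper) = 5.249 μm/a
Convert to mass loss: 5.249 μm/a × 8.96 g/cm³ = 47.03 g·m⁻²·a⁻¹

r_corr = 47.0 g·m⁻²·a⁻¹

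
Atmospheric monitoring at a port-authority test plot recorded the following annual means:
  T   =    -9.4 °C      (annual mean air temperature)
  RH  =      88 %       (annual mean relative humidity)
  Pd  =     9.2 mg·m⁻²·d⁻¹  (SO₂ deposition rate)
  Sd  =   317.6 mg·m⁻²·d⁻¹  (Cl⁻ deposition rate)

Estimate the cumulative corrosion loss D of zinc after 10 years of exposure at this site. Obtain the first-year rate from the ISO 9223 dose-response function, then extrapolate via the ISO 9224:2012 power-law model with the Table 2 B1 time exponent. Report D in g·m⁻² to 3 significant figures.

D(10) = 63.3 g·m⁻²

zinc: f(T) = +0.038·(T−10) [T≤10 °C] = -0.7372
  Pd branch = 0.0129·Pd^0.44·e^(0.046·RH+f) = 0.9387 μm/a
  Cl⁻ term: 0.0175·317.6^0.57·exp(0.008·88+0.085·-9.4) = 0.4245
  sum: 0.9387 + 0.4245 → r_corr = 1.363 μm/a
ISO 9224: D(t) = r_corr · t^b with b = 0.813 (zinc, B1)
  D(10) = 1.363 × 10^0.813 = 1.363 × 6.501 = 8.862 μm
  Mass loss = 8.862 μm × 7.14 g/cm³ = 63.28 g·m⁻²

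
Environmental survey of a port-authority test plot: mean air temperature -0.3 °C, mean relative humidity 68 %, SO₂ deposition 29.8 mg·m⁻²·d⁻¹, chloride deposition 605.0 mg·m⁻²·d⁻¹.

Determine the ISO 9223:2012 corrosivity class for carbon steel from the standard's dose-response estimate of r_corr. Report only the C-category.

carbon steel: temperature factor f = +0.150·(-10.3) = -1.5450
  sulphur-dioxide contribution → 8.595 μm/a
  chloride contribution → 50.42 μm/a
  total first-year rate 59.02 μm/a
ISO 9223 Table 2 (carbon steel): 50 < 59 ≤ 80 μm/a ⇒ C4

C4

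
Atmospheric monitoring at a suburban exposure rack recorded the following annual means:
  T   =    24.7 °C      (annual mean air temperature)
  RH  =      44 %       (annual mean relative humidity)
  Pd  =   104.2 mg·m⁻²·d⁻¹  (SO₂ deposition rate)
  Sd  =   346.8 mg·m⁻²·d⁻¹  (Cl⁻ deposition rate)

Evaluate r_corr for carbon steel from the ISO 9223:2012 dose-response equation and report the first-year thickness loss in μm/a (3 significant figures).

r_corr = 65.6 μm/a

carbon steel: temperature factor f = -0.054·(14.7) = -0.7938
  sulphur-dioxide contribution → 21.61 μm/a
  chloride contribution → 43.97 μm/a
  total first-year rate 65.58 μm/a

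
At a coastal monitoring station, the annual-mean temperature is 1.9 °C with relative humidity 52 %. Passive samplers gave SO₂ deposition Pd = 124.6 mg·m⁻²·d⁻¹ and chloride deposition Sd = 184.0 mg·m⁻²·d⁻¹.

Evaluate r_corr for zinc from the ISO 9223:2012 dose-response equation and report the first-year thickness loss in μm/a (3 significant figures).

r_corr = 1.48 μm/a

zinc: f(T) = +0.038·(T−10) [T≤10 °C] = -0.3078
  SO₂ term: 0.0129·124.6^0.44·exp(0.046·52-0.3078) = 0.8665
  Cl⁻ term: 0.0175·184.0^0.57·exp(0.008·52+0.085·1.9) = 0.6092
  r_corr = 0.8665 + 0.6092 = 1.476 μm/a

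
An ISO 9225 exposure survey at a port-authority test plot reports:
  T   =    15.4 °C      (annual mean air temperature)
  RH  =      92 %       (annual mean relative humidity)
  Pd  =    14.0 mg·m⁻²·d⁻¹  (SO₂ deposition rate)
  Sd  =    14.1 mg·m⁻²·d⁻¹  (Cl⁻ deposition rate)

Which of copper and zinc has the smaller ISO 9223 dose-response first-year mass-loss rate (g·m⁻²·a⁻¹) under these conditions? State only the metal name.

copper: temperature factor f = -0.080·(5.4) = -0.4320
  Pd branch = 0.0053·Pd^0.26·e^(0.059·RH+f) = 1.556 μm/a
  Sd branch = 0.01025·Sd^0.27·e^(0.036·RH+0.049·T) = 1.222 μm/a
  sum: 1.556 + 1.222 → r_corr = 2.778 μm/a
  mass loss = 2.778 μm/a × 8.96 g/cm³ = 24.89 g·m⁻²·a⁻¹
zinc: T>10 °C ⇒ hinge -0.071·(15.4−10) = -0.3834
  Pd branch = 0.0129·Pd^0.44·e^(0.046·RH+f) = 1.933 μm/a
  Cl⁻ term: 0.0175·14.1^0.57·exp(0.008·92+0.085·15.4) = 0.6113
  r_corr = 1.933 + 0.6113 = 2.545 μm/a
  mass loss = 2.545 μm/a × 7.14 g/cm³ = 18.17 g·m⁻²·a⁻¹
Ordering by g·m⁻²·a⁻¹: copper (24.9) > zinc (18.2)

zinc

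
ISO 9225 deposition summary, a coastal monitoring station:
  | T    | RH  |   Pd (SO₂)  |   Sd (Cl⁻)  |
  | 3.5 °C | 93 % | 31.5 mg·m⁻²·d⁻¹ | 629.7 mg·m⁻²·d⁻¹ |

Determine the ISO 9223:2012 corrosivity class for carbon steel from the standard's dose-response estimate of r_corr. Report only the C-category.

C5

carbon steel: T≤10 °C ⇒ hinge +0.150·(3.5−10) = -0.9750
  sulphur-dioxide contribution → 25.79 μm/a
  chloride contribution → 137.3 μm/a
  total first-year rate 163.1 μm/a
Category bounds: 80…200 μm/a bracket r_corr ⇒ C5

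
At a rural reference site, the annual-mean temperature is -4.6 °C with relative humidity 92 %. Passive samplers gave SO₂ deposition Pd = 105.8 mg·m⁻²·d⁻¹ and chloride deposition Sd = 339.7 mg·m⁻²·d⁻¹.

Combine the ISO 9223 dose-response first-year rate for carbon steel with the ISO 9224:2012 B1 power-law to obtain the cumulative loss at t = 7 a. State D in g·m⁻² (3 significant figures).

carbon steel: temperature factor f = +0.150·(-14.6) = -2.1900
  sulphur-dioxide contribution → 14.08 μm/a
  chloride contribution → 65.54 μm/a
  total first-year rate 79.62 μm/a
Power-law: D(7) = r_corr · 7^0.523
  D(7) = 79.62 × 7^0.523 = 79.62 × 2.767 = 220.3 μm
  Mass loss = 220.3 μm × 7.85 g/cm³ = 1729 g·m⁻²

D(7) = 1.73e+03 g·m⁻²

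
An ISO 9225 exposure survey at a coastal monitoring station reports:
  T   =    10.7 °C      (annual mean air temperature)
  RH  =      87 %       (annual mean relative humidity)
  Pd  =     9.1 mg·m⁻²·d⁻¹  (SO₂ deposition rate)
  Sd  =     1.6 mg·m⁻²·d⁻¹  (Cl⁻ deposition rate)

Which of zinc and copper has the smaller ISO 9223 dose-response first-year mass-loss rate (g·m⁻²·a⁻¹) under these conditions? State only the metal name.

zinc

zinc: f(T) = -0.071·(T−10) [T>10 °C] = -0.0497
  Pd branch = 0.0129·Pd^0.44·e^(0.046·RH+f) = 1.774 μm/a
  Sd branch = 0.0175·Sd^0.57·e^(0.008·RH+0.085·T) = 0.1139 μm/a
  r_corr = 1.774 + 0.1139 = 1.888 μm/a
  mass loss = 1.888 μm/a × 7.14 g/cm³ = 13.48 g·m⁻²·a⁻¹
copper: T>10 °C ⇒ hinge -0.080·(10.7−10) = -0.0560
  SO₂ term: 0.0053·9.1^0.26·exp(0.059·87-0.0560) = 1.508
  Sd branch = 0.01025·Sd^0.27·e^(0.036·RH+0.049·T) = 0.4506 μm/a
  sum: 1.508 + 0.4506 → r_corr = 1.959 μm/a
  mass loss = 1.959 μm/a × 8.96 g/cm³ = 17.55 g·m⁻²·a⁻¹
Ordering by g·m⁻²·a⁻¹: copper (17.6) > zinc (13.5)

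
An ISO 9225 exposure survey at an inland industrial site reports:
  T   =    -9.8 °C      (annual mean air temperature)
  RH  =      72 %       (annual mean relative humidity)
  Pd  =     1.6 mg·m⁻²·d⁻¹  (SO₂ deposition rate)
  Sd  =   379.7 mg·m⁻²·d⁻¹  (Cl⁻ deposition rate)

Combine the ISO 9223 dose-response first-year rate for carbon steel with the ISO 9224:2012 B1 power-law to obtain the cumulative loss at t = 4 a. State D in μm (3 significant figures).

carbon steel: temperature factor f = +0.150·(-19.8) = -2.9700
  sulphur-dioxide contribution → 0.4894 μm/a
  chloride contribution → 29.48 μm/a
  total first-year rate 29.97 μm/a
ISO 9224: D(t) = r_corr · t^b with b = 0.523 (carbon steel, B1)
  D(4) = 29.97 × 4^0.523 = 29.97 × 2.065 = 61.88 μm

D(4) = 61.9 μm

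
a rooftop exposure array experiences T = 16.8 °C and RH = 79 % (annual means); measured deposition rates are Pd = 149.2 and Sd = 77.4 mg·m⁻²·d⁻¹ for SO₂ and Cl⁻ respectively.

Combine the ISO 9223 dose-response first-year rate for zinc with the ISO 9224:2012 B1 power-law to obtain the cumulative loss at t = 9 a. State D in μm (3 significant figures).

zinc: f(T) = -0.071·(T−10) [T>10 °C] = -0.4828
  SO₂ term: 0.0129·149.2^0.44·exp(0.046·79-0.4828) = 2.726
  Sd branch = 0.0175·Sd^0.57·e^(0.008·RH+0.085·T) = 1.638 μm/a
  r_corr = 2.726 + 1.638 = 4.364 μm/a
Power-law: D(9) = r_corr · 9^0.813
  D(9) = 4.364 × 9^0.813 = 4.364 × 5.968 = 26.04 μm

D(9) = 26.0 μm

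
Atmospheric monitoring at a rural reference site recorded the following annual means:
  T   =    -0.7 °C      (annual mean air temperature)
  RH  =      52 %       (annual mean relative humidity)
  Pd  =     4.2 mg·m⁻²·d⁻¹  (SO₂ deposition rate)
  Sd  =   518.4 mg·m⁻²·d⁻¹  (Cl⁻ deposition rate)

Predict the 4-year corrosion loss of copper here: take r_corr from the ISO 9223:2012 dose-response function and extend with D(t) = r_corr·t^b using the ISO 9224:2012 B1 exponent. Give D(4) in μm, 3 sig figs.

D(4) = 0.986 μm

copper: T≤10 °C ⇒ hinge +0.126·(-0.7−10) = -1.3482
  Pd branch = 0.0053·Pd^0.26·e^(0.059·RH+f) = 0.04298 μm/a
  Cl⁻ term: 0.01025·518.4^0.27·exp(0.036·52+0.049·-0.7) = 0.3482
  sum: 0.04298 + 0.3482 → r_corr = 0.3911 μm/a
ISO 9224: D(t) = r_corr · t^b with b = 0.667 (copper, B1)
  D(4) = 0.3911 × 4^0.667 = 0.3911 × 2.521 = 0.9861 μm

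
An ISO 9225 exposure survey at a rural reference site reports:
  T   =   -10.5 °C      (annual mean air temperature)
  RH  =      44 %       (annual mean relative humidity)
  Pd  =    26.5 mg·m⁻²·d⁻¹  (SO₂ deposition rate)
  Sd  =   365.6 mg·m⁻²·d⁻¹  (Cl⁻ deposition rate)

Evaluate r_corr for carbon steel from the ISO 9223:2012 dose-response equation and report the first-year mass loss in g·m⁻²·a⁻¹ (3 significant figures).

carbon steel: temperature factor f = +0.150·(-20.5) = -3.0750
  SO₂ term: 1.77·26.5^0.52·exp(0.02·44-3.0750) = 1.083
  Cl⁻ term: 0.102·365.6^0.62·exp(0.033·44+0.04·-10.5) = 11.11
  r_corr = 1.083 + 11.11 = 12.2 μm/a
Convert to mass loss: 12.2 μm/a × 7.85 g/cm³ = 95.75 g·m⁻²·a⁻¹

r_corr = 95.7 g·m⁻²·a⁻¹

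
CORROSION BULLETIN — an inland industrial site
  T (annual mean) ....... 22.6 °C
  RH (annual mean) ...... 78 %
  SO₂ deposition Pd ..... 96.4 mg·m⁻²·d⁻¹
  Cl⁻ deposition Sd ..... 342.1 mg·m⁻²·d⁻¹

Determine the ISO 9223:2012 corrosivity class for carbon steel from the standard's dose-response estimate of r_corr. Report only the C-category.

C5

carbon steel: T>10 °C ⇒ hinge -0.054·(22.6−10) = -0.6804
  sulphur-dioxide contribution → 45.89 μm/a
  chloride contribution → 123.1 μm/a
  total first-year rate 169 μm/a
Category bounds: 80…200 μm/a bracket r_corr ⇒ C5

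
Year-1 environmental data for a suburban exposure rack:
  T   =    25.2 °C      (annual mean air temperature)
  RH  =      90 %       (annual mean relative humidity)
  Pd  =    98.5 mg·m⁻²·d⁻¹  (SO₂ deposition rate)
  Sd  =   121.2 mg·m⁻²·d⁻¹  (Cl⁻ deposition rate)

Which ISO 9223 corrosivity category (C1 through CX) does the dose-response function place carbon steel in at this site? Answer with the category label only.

carbon steel: f(T) = -0.054·(T−10) [T>10 °C] = -0.8208
  sulphur-dioxide contribution → 51.27 μm/a
  chloride contribution → 106.7 μm/a
  total first-year rate 157.9 μm/a
Category bounds: 80…200 μm/a bracket r_corr ⇒ C5

C5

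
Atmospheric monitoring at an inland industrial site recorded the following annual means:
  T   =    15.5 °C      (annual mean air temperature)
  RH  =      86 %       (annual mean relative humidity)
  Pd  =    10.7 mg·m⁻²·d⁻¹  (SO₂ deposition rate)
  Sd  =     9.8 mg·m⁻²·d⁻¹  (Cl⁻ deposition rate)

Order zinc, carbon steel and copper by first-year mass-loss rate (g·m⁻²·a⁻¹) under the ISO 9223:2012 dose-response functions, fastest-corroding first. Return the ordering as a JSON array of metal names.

zinc: T>10 °C ⇒ hinge -0.071·(15.5−10) = -0.3905
  sulphur-dioxide contribution → 1.294 μm/a
  chloride contribution → 0.4775 μm/a
  ⇒ r_corr(zinc) = 1.772 μm/a
  mass loss = 1.772 μm/a × 7.14 g/cm³ = 12.65 g·m⁻²·a⁻¹
carbon steel: f(T) = -0.054·(T−10) [T>10 °C] = -0.2970
  sulphur-dioxide contribution → 25.19 μm/a
  chloride contribution → 13.33 μm/a
  ⇒ r_corr(carbon steel) = 38.53 μm/a
  mass loss = 38.53 μm/a × 7.85 g/cm³ = 302.4 g·m⁻²·a⁻¹
copper: f(T) = -0.080·(T−10) [T>10 °C] = -0.4400
  sulphur-dioxide contribution → 1.01 μm/a
  chloride contribution → 0.897 μm/a
  total first-year rate 1.907 μm/a
  mass loss = 1.907 μm/a × 8.96 g/cm³ = 17.09 g·m⁻²·a⁻¹
Ordering by g·m⁻²·a⁻¹: carbon steel (302) > copper (17.1) > zinc (12.7)

["carbon steel", "copper", "zinc"]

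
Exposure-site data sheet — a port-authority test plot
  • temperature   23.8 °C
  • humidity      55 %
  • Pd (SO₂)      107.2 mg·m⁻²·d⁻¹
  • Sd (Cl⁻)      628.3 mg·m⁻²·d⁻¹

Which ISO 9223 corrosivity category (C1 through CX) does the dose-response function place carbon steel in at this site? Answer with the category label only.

C5

carbon steel: f(T) = -0.054·(T−10) [T>10 °C] = -0.7452
  Pd branch = 1.77·Pd^0.52·e^(0.02·RH+f) = 28.69 μm/a
  Sd branch = 0.102·Sd^0.62·e^(0.033·RH+0.04·T) = 88.14 μm/a
  sum: 28.69 + 88.14 → r_corr = 116.8 μm/a
ISO 9223 Table 2 (carbon steel): 80 < 117 ≤ 200 μm/a ⇒ C5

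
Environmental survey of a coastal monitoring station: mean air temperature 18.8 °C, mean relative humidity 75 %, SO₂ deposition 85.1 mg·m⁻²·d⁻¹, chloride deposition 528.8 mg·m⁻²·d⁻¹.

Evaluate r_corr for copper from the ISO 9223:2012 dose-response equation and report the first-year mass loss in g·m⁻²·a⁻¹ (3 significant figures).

r_corr = 24.9 g·m⁻²·a⁻¹

copper: T>10 °C ⇒ hinge -0.080·(18.8−10) = -0.7040
  SO₂ term: 0.0053·85.1^0.26·exp(0.059·75-0.7040) = 0.6951
  Cl⁻ term: 0.01025·528.8^0.27·exp(0.036·75+0.049·18.8) = 2.083
  sum: 0.6951 + 2.083 → r_corr = 2.778 μm/a
Convert to mass loss: 2.778 μm/a × 8.96 g/cm³ = 24.89 g·m⁻²·a⁻¹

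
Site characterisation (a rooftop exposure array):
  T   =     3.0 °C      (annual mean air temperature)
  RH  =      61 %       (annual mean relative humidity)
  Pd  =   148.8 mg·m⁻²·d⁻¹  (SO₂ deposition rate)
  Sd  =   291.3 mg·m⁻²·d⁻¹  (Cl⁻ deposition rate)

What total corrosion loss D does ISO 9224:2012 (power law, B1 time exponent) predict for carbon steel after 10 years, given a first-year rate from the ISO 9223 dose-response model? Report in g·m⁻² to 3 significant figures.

D(10) = 1.50e+03 g·m⁻²

carbon steel: temperature factor f = +0.150·(-7.0) = -1.0500
  sulphur-dioxide contribution → 28.29 μm/a
  chloride contribution → 29.03 μm/a
  total first-year rate 57.31 μm/a
ISO 9224: D(t) = r_corr · t^b with b = 0.523 (carbon steel, B1)
  D(10) = 57.31 × 10^0.523 = 57.31 × 3.334 = 191.1 μm
  Mass loss = 191.1 μm × 7.85 g/cm³ = 1500 g·m⁻²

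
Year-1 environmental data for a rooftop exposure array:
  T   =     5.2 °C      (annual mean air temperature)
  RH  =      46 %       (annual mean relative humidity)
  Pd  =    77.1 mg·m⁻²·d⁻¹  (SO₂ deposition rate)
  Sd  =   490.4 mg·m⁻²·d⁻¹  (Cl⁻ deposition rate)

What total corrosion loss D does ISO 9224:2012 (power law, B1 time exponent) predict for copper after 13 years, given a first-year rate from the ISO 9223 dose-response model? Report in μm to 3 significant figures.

D(13) = 2.79 μm

copper: temperature factor f = +0.126·(-4.8) = -0.6048
  SO₂ term: 0.0053·77.1^0.26·exp(0.059·46-0.6048) = 0.1352
  Sd branch = 0.01025·Sd^0.27·e^(0.036·RH+0.049·T) = 0.369 μm/a
  r_corr = 0.1352 + 0.369 = 0.5042 μm/a
Long-term exponent b (ISO 9224 Table 2, B1) = 0.667
  D(13) = 0.5042 × 13^0.667 = 0.5042 × 5.534 = 2.79 μm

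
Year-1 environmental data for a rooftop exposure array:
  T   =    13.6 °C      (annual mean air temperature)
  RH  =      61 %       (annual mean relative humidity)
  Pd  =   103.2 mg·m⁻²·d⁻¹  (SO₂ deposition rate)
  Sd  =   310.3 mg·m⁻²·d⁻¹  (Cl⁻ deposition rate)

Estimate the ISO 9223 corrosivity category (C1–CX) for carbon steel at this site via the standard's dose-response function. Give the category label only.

carbon steel: f(T) = -0.054·(T−10) [T>10 °C] = -0.1944
  sulphur-dioxide contribution → 55.02 μm/a
  chloride contribution → 46.13 μm/a
  ⇒ r_corr(carbon steel) = 101.1 μm/a
Category bounds: 80…200 μm/a bracket r_corr ⇒ C5

C5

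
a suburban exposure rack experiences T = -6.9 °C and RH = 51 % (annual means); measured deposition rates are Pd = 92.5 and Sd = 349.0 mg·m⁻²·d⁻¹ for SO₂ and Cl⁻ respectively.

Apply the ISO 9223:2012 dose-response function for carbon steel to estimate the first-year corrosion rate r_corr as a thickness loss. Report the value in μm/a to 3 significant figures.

r_corr = 19.8 μm/a

carbon steel: f(T) = +0.150·(T−10) [T≤10 °C] = -2.5350
  Pd branch = 1.77·Pd^0.52·e^(0.02·RH+f) = 4.096 μm/a
  Sd branch = 0.102·Sd^0.62·e^(0.033·RH+0.04·T) = 15.71 μm/a
  r_corr = 4.096 + 15.71 = 19.81 μm/a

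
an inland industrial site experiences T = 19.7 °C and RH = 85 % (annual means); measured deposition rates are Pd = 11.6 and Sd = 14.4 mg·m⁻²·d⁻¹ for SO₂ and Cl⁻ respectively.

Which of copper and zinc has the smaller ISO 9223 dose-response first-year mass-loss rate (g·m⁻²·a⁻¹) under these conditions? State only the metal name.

zinc

copper: f(T) = -0.080·(T−10) [T>10 °C] = -0.7760
  Pd branch = 0.0053·Pd^0.26·e^(0.059·RH+f) = 0.695 μm/a
  Sd branch = 0.01025·Sd^0.27·e^(0.036·RH+0.049·T) = 1.179 μm/a
  sum: 0.695 + 1.179 → r_corr = 1.874 μm/a
  mass loss = 1.874 μm/a × 8.96 g/cm³ = 16.79 g·m⁻²·a⁻¹
zinc: T>10 °C ⇒ hinge -0.071·(19.7−10) = -0.6887
  Pd branch = 0.0129·Pd^0.44·e^(0.046·RH+f) = 0.9505 μm/a
  Cl⁻ term: 0.0175·14.4^0.57·exp(0.008·85+0.085·19.7) = 0.843
  r_corr = 0.9505 + 0.843 = 1.794 μm/a
  mass loss = 1.794 μm/a × 7.14 g/cm³ = 12.81 g·m⁻²·a⁻¹
Ordering by g·m⁻²·a⁻¹: copper (16.8) > zinc (12.8)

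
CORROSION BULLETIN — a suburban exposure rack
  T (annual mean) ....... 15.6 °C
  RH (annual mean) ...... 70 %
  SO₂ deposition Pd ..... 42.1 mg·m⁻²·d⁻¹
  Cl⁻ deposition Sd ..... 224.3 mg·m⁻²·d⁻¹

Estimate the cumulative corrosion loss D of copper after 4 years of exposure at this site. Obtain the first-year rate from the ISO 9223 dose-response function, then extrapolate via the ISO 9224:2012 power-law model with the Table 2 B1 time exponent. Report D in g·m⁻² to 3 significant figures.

D(4) = 39.2 g·m⁻²

copper: temperature factor f = -0.080·(5.6) = -0.4480
  SO₂ term: 0.0053·42.1^0.26·exp(0.059·70-0.4480) = 0.5568
  Cl⁻ term: 0.01025·224.3^0.27·exp(0.036·70+0.049·15.6) = 1.18
  r_corr = 0.5568 + 1.18 = 1.737 μm/a
Power-law: D(4) = r_corr · 4^0.667
  D(4) = 1.737 × 4^0.667 = 1.737 × 2.521 = 4.378 μm
  Mass loss = 4.378 μm × 8.96 g/cm³ = 39.23 g·m⁻²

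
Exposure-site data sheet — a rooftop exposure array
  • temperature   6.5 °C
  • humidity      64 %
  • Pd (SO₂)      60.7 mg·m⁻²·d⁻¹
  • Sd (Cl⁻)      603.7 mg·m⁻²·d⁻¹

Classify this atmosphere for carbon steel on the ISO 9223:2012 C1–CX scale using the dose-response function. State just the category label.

C5

carbon steel: temperature factor f = +0.150·(-3.5) = -0.5250
  sulphur-dioxide contribution → 31.85 μm/a
  chloride contribution → 57.92 μm/a
  total first-year rate 89.77 μm/a
Category bounds: 80…200 μm/a bracket r_corr ⇒ C5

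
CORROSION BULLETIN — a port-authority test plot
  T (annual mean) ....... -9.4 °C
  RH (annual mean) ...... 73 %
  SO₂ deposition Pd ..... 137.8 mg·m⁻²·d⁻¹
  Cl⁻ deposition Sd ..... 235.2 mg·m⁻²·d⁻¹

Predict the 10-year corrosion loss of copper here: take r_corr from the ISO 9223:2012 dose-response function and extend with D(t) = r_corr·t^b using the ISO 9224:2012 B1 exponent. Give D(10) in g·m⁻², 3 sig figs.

copper: T≤10 °C ⇒ hinge +0.126·(-9.4−10) = -2.4444
  Pd branch = 0.0053·Pd^0.26·e^(0.059·RH+f) = 0.1229 μm/a
  Cl⁻ term: 0.01025·235.2^0.27·exp(0.036·73+0.049·-9.4) = 0.3911
  r_corr = 0.1229 + 0.3911 = 0.514 μm/a
Power-law: D(10) = r_corr · 10^0.667
  D(10) = 0.514 × 10^0.667 = 0.514 × 4.645 = 2.387 μm
  Mass loss = 2.387 μm × 8.96 g/cm³ = 21.39 g·m⁻²

D(10) = 21.4 g·m⁻²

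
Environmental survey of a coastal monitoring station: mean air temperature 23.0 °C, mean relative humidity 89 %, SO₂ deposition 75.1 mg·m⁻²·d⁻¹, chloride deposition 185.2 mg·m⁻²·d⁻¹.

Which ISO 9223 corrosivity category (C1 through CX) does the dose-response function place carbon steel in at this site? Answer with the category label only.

C5

carbon steel: f(T) = -0.054·(T−10) [T>10 °C] = -0.7020
  SO₂ term: 1.77·75.1^0.52·exp(0.02·89-0.7020) = 49.14
  Cl⁻ term: 0.102·185.2^0.62·exp(0.033·89+0.04·23.0) = 122.9
  sum: 49.14 + 122.9 → r_corr = 172.1 μm/a
ISO 9223 Table 2 (carbon steel): 80 < 172 ≤ 200 μm/a ⇒ C5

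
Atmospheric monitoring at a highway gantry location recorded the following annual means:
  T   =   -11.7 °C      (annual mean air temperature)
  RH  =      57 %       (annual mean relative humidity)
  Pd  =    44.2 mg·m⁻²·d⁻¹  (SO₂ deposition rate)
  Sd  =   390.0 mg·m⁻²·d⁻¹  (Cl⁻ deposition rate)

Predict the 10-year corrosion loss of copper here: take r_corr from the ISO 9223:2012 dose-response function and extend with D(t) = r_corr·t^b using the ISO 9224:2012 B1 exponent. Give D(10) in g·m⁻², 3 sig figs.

D(10) = 10.5 g·m⁻²

copper: f(T) = +0.126·(T−10) [T≤10 °C] = -2.7342
  SO₂ term: 0.0053·44.2^0.26·exp(0.059·57-2.7342) = 0.02662
  Sd branch = 0.01025·Sd^0.27·e^(0.036·RH+0.049·T) = 0.2252 μm/a
  r_corr = 0.02662 + 0.2252 = 0.2518 μm/a
Power-law: D(10) = r_corr · 10^0.667
  D(10) = 0.2518 × 10^0.667 = 0.2518 × 4.645 = 1.17 μm
  Mass loss = 1.17 μm × 8.96 g/cm³ = 10.48 g·m⁻²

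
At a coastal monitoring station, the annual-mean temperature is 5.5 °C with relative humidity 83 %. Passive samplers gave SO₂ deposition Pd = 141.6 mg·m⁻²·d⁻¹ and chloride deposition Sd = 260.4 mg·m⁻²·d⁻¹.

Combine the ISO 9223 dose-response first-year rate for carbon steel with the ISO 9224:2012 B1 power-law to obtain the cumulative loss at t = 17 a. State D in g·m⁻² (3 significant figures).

carbon steel: T≤10 °C ⇒ hinge +0.150·(5.5−10) = -0.6750
  Pd branch = 1.77·Pd^0.52·e^(0.02·RH+f) = 62.27 μm/a
  Sd branch = 0.102·Sd^0.62·e^(0.033·RH+0.04·T) = 61.86 μm/a
  sum: 62.27 + 61.86 → r_corr = 124.1 μm/a
ISO 9224: D(t) = r_corr · t^b with b = 0.523 (carbon steel, B1)
  D(17) = 124.1 × 17^0.523 = 124.1 × 4.401 = 546.3 μm
  Mass loss = 546.3 μm × 7.85 g/cm³ = 4288 g·m⁻²

D(17) = 4.29e+03 g·m⁻²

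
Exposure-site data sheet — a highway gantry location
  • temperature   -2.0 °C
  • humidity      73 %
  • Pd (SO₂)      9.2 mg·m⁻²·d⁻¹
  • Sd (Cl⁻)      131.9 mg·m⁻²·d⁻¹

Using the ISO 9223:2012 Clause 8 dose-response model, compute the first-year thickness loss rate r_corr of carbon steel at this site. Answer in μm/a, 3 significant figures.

r_corr = 25.6 μm/a

carbon steel: T≤10 °C ⇒ hinge +0.150·(-2.0−10) = -1.8000
  sulphur-dioxide contribution → 3.995 μm/a
  chloride contribution → 21.61 μm/a
  total first-year rate 25.6 μm/a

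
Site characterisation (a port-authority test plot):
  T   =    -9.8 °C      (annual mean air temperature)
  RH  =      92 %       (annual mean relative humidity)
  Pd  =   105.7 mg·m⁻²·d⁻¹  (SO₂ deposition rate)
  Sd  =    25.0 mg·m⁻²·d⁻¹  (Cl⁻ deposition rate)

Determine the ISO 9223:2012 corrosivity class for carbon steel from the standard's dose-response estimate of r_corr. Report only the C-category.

carbon steel: f(T) = +0.150·(T−10) [T≤10 °C] = -2.9700
  sulphur-dioxide contribution → 6.453 μm/a
  chloride contribution → 10.56 μm/a
  total first-year rate 17.01 μm/a
17 μm/a falls in (1.3, 25] for carbon steel → category C2

C2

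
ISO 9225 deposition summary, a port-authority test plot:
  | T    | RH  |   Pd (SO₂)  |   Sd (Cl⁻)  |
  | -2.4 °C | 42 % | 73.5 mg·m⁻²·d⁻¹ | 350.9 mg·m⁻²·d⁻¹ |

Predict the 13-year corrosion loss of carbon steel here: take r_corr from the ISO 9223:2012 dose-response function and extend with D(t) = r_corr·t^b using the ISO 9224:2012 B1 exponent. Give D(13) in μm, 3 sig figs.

D(13) = 76.4 μm

carbon steel: temperature factor f = +0.150·(-12.4) = -1.8600
  Pd branch = 1.77·Pd^0.52·e^(0.02·RH+f) = 5.963 μm/a
  Sd branch = 0.102·Sd^0.62·e^(0.033·RH+0.04·T) = 14.02 μm/a
  r_corr = 5.963 + 14.02 = 19.99 μm/a
Long-term exponent b (ISO 9224 Table 2, B1) = 0.523
  D(13) = 19.99 × 13^0.523 = 19.99 × 3.825 = 76.44 μm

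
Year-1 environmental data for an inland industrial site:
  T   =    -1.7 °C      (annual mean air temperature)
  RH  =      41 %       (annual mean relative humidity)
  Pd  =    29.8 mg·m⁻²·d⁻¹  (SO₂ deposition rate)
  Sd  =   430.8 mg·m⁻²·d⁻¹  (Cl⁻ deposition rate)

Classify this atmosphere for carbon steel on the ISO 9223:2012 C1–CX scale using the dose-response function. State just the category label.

carbon steel: f(T) = +0.150·(T−10) [T≤10 °C] = -1.7550
  sulphur-dioxide contribution → 4.06 μm/a
  chloride contribution → 15.85 μm/a
  ⇒ r_corr(carbon steel) = 19.91 μm/a
Category bounds: 1.3…25 μm/a bracket r_corr ⇒ C2

C2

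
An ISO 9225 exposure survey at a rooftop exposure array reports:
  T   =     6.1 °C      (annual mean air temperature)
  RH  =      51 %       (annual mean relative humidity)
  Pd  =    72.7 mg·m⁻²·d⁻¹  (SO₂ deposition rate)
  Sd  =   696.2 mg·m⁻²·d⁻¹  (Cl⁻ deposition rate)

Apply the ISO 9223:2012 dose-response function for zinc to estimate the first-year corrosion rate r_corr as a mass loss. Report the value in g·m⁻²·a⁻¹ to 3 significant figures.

r_corr = 18.6 g·m⁻²·a⁻¹

zinc: temperature factor f = +0.038·(-3.9) = -0.1482
  Pd branch = 0.0129·Pd^0.44·e^(0.046·RH+f) = 0.7659 μm/a
  Sd branch = 0.0175·Sd^0.57·e^(0.008·RH+0.085·T) = 1.844 μm/a
  sum: 0.7659 + 1.844 → r_corr = 2.61 μm/a
Convert to mass loss: 2.61 μm/a × 7.14 g/cm³ = 18.63 g·m⁻²·a⁻¹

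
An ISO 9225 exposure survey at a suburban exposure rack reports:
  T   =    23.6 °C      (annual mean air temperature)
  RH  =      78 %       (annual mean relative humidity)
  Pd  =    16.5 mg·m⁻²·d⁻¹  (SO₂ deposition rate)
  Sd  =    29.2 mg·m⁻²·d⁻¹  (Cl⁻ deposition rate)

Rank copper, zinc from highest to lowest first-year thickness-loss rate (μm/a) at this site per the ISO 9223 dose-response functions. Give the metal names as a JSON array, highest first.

copper: temperature factor f = -0.080·(13.6) = -1.0880
  Pd branch = 0.0053·Pd^0.26·e^(0.059·RH+f) = 0.3689 μm/a
  Sd branch = 0.01025·Sd^0.27·e^(0.036·RH+0.049·T) = 1.343 μm/a
  r_corr = 0.3689 + 1.343 = 1.712 μm/a
zinc: f(T) = -0.071·(T−10) [T>10 °C] = -0.9656
  Pd branch = 0.0129·Pd^0.44·e^(0.046·RH+f) = 0.6098 μm/a
  Cl⁻ term: 0.0175·29.2^0.57·exp(0.008·78+0.085·23.6) = 1.662
  r_corr = 0.6098 + 1.662 = 2.271 μm/a
Ordering by μm/a: zinc (2.27) > copper (1.71)

["zinc", "copper"]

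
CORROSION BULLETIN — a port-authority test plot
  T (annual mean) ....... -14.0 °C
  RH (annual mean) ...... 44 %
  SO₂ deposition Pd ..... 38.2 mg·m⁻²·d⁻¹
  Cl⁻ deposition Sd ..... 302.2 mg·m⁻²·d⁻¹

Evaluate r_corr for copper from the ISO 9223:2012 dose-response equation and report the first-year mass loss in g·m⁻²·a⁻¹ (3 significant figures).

copper: f(T) = +0.126·(T−10) [T≤10 °C] = -3.0240
  SO₂ term: 0.0053·38.2^0.26·exp(0.059·44-3.0240) = 0.008907
  Cl⁻ term: 0.01025·302.2^0.27·exp(0.036·44+0.049·-14.0) = 0.1176
  sum: 0.008907 + 0.1176 → r_corr = 0.1265 μm/a
Convert to mass loss: 0.1265 μm/a × 8.96 g/cm³ = 1.133 g·m⁻²·a⁻¹

r_corr = 1.13 g·m⁻²·a⁻¹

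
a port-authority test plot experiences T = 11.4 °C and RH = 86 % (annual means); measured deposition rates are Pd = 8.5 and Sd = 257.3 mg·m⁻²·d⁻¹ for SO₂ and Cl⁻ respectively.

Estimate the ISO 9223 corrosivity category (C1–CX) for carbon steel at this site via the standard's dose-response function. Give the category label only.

C5

carbon steel: f(T) = -0.054·(T−10) [T>10 °C] = -0.0756
  Pd branch = 1.77·Pd^0.52·e^(0.02·RH+f) = 27.89 μm/a
  Cl⁻ term: 0.102·257.3^0.62·exp(0.033·86+0.04·11.4) = 85.83
  r_corr = 27.89 + 85.83 = 113.7 μm/a
Category bounds: 80…200 μm/a bracket r_corr ⇒ C5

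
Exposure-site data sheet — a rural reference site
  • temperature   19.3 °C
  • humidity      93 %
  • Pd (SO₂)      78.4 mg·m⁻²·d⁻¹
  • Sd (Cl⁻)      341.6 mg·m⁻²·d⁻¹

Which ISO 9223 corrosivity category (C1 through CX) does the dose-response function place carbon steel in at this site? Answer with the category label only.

CX

carbon steel: T>10 °C ⇒ hinge -0.054·(19.3−10) = -0.5022
  sulphur-dioxide contribution → 66.48 μm/a
  chloride contribution → 176.8 μm/a
  total first-year rate 243.3 μm/a
ISO 9223 Table 2 (carbon steel): 200 < 243 ≤ 700 μm/a ⇒ CX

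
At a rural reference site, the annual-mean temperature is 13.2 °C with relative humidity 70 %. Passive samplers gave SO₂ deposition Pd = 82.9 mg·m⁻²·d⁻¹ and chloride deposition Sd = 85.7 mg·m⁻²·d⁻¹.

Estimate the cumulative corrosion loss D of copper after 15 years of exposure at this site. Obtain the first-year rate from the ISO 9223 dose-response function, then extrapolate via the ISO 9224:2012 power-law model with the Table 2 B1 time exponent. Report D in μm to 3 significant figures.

copper: T>10 °C ⇒ hinge -0.080·(13.2−10) = -0.2560
  Pd branch = 0.0053·Pd^0.26·e^(0.059·RH+f) = 0.8046 μm/a
  Cl⁻ term: 0.01025·85.7^0.27·exp(0.036·70+0.049·13.2) = 0.809
  r_corr = 0.8046 + 0.809 = 1.614 μm/a
Power-law: D(15) = r_corr · 15^0.667
  D(15) = 1.614 × 15^0.667 = 1.614 × 6.088 = 9.823 μm

D(15) = 9.82 μm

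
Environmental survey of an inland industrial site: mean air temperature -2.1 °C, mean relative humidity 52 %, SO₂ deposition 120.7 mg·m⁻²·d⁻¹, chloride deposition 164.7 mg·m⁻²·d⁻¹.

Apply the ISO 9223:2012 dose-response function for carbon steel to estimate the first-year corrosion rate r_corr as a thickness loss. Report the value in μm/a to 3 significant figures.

r_corr = 22.2 μm/a

carbon steel: f(T) = +0.150·(T−10) [T≤10 °C] = -1.8150
  sulphur-dioxide contribution → 9.86 μm/a
  chloride contribution → 12.35 μm/a
  total first-year rate 22.21 μm/a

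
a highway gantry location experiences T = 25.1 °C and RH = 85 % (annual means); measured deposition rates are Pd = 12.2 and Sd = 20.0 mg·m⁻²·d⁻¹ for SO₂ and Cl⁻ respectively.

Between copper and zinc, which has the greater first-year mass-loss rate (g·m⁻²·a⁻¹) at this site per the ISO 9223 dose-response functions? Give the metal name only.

copper

copper: T>10 °C ⇒ hinge -0.080·(25.1−10) = -1.2080
  SO₂ term: 0.0053·12.2^0.26·exp(0.059·85-1.2080) = 0.4572
  Sd branch = 0.01025·Sd^0.27·e^(0.036·RH+0.049·T) = 1.679 μm/a
  sum: 0.4572 + 1.679 → r_corr = 2.136 μm/a
  mass loss = 2.136 μm/a × 8.96 g/cm³ = 19.14 g·m⁻²·a⁻¹
zinc: f(T) = -0.071·(T−10) [T>10 °C] = -1.0721
  SO₂ term: 0.0129·12.2^0.44·exp(0.046·85-1.0721) = 0.6623
  Cl⁻ term: 0.0175·20.0^0.57·exp(0.008·85+0.085·25.1) = 1.609
  sum: 0.6623 + 1.609 → r_corr = 2.271 μm/a
  mass loss = 2.271 μm/a × 7.14 g/cm³ = 16.22 g·m⁻²·a⁻¹
Ordering by g·m⁻²·a⁻¹: copper (19.1) > zinc (16.2)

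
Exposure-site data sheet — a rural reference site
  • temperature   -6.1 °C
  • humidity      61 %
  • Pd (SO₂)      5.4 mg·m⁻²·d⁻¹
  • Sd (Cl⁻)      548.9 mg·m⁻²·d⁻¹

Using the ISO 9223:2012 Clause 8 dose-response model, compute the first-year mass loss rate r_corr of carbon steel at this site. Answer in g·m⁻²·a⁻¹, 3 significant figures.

carbon steel: temperature factor f = +0.150·(-16.1) = -2.4150
  SO₂ term: 1.77·5.4^0.52·exp(0.02·61-2.4150) = 1.288
  Cl⁻ term: 0.102·548.9^0.62·exp(0.033·61+0.04·-6.1) = 29.88
  sum: 1.288 + 29.88 → r_corr = 31.17 μm/a
Convert to mass loss: 31.17 μm/a × 7.85 g/cm³ = 244.7 g·m⁻²·a⁻¹

r_corr = 245 g·m⁻²·a⁻¹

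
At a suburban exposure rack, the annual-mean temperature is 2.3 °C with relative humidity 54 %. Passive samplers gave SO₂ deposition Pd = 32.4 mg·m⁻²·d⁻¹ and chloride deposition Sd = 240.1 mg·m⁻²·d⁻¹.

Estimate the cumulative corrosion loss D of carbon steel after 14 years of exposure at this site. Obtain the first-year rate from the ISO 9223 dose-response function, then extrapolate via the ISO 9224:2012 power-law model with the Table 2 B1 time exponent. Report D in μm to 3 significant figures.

carbon steel: temperature factor f = +0.150·(-7.7) = -1.1550
  sulphur-dioxide contribution → 10.02 μm/a
  chloride contribution → 19.88 μm/a
  total first-year rate 29.9 μm/a
Long-term exponent b (ISO 9224 Table 2, B1) = 0.523
  D(14) = 29.9 × 14^0.523 = 29.9 × 3.976 = 118.9 μm

D(14) = 119 μm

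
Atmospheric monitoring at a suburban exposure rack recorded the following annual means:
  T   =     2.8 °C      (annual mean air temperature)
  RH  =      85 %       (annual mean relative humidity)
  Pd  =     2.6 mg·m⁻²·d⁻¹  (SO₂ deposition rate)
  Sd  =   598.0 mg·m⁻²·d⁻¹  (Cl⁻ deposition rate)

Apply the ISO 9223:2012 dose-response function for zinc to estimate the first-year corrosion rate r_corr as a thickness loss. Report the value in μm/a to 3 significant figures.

r_corr = 2.42 μm/a

zinc: temperature factor f = +0.038·(-7.2) = -0.2736
  sulphur-dioxide contribution → 0.7455 μm/a
  chloride contribution → 1.677 μm/a
  total first-year rate 2.422 μm/a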